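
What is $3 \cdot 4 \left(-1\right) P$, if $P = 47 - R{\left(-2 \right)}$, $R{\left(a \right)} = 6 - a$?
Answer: $-468$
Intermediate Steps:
$P = 39$ ($P = 47 - \left(6 - -2\right) = 47 - \left(6 + 2\right) = 47 - 8 = 39$)
$3 \cdot 4 \left(-1\right) P = 3 \cdot 4 \left(-1\right) 39 = 12 \left(-1\right) 39 = \left(-12\right) 39 = -468$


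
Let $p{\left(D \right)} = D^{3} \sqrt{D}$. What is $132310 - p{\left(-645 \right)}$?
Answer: $132310 + 268336125 i \sqrt{645} \approx 1.3231 \cdot 10^{5} + 6.8149 \cdot 10^{9} i$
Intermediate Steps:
$p{\left(D \right)} = D^{\frac{7}{2}}$
$132310 - p{\left(-645 \right)} = 132310 - \left(-645\right)^{\frac{7}{2}} = 132310 - - 268336125 i \sqrt{645} = 132310 + 268336125 i \sqrt{645}$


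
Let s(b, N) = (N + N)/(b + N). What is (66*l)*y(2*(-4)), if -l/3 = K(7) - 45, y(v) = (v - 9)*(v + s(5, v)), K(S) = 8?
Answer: 332112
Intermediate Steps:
s(b, N) = 2*N/(N + b) (s(b, N) = (2*N)/(N + b) = 2*N/(N + b))
y(v) = (-9 + v)*(v + 2*v/(5 + v)) (y(v) = (v - 9)*(v + 2*v/(v + 5)) = (-9 + v)*(v + 2*v/(5 + v)))
l = 111 (l = -3*(8 - 45) = -3*(-37) = 111)
(66*l)*y(2*(-4)) = (66*111)*((2*(-4))*(-63 + (2*(-4))**2 - 4*(-4))/(5 + 2*(-4))) = 7326*(-8*(-63 + (-8)**2 - 2*(-8))/(5 - 8)) = 7326*(-8*(-63 + 64 + 16)/(-3)) = 7326*(-8*(-1/3)*17) = 7326*(136/3) = 332112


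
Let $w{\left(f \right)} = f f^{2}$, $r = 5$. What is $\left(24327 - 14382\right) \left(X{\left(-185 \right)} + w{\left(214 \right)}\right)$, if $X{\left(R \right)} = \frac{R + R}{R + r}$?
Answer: $\frac{194928883045}{2} \approx 9.7464 \cdot 10^{10}$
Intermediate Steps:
$X{\left(R \right)} = \frac{2 R}{5 + R}$ ($X{\left(R \right)} = \frac{R + R}{R + 5} = \frac{2 R}{5 + R}$)
$w{\left(f \right)} = f^{3}$
$\left(24327 - 14382\right) \left(X{\left(-185 \right)} + w{\left(214 \right)}\right) = \left(24327 - 14382\right) \left(2 \left(-185\right) \frac{1}{5 - 185} + 214^{3}\right) = 9945 \left(2 \left(-185\right) \frac{1}{-180} + 9800344\right) = 9945 \left(2 \left(-185\right) \left(- \frac{1}{180}\right) + 9800344\right) = 9945 \left(\frac{37}{18} + 9800344\right) = 9945 \cdot \frac{176406229}{18} = \frac{194928883045}{2}$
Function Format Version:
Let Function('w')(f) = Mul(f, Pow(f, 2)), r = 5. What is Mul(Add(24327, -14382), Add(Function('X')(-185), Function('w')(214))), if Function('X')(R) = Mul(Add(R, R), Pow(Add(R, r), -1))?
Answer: Rational(194928883045, 2) ≈ 9.7464e+10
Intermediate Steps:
Function('X')(R) = Mul(2, R, Pow(Add(5, R), -1)) (Function('X')(R) = Mul(Add(R, R), Pow(Add(R, 5), -1)) = Mul(Mul(2, R), Pow(Add(5, R), -1)) = Mul(2, R, Pow(Add(5, R), -1)))
Function('w')(f) = Pow(f, 3)
Mul(Add(24327, -14382), Add(Function('X')(-185), Function('w')(214))) = Mul(Add(24327, -14382), Add(Mul(2, -185, Pow(Add(5, -185), -1)), Pow(214, 3))) = Mul(9945, Add(Mul(2, -185, Pow(-180, -1)), 9800344)) = Mul(9945, Add(Mul(2, -185, Rational(-1, 180)), 9800344)) = Mul(9945, Add(Rational(37, 18), 9800344)) = Mul(9945, Rational(176406229, 18)) = Rational(194928883045, 2)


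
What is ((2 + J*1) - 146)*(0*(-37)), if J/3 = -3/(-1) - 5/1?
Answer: 0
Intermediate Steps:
J = -6 (J = 3*(-3/(-1) - 5/1) = 3*(-3*(-1) - 5*1) = 3*(3 - 5) = 3*(-2) = -6)
((2 + J*1) - 146)*(0*(-37)) = ((2 - 6*1) - 146)*(0*(-37)) = ((2 - 6) - 146)*0 = (-4 - 146)*0 = -150*0 = 0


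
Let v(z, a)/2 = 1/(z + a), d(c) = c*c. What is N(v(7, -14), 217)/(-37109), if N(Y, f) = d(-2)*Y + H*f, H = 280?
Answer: -425312/259763 ≈ -1.6373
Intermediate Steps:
d(c) = c²
v(z, a) = 2/(a + z) (v(z, a) = 2/(z + a) = 2/(a + z))
N(Y, f) = 4*Y + 280*f (N(Y, f) = (-2)²*Y + 280*f = 4*Y + 280*f)
N(v(7, -14), 217)/(-37109) = (4*(2/(-14 + 7)) + 280*217)/(-37109) = (4*(2/(-7)) + 60760)*(-1/37109) = (4*(2*(-⅐)) + 60760)*(-1/37109) = (4*(-2/7) + 60760)*(-1/37109) = (-8/7 + 60760)*(-1/37109) = (425312/7)*(-1/37109) = -425312/259763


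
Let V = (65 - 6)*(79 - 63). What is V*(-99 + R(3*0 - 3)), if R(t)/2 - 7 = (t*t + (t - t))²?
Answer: 72688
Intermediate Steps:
V = 944 (V = 59*16 = 944)
R(t) = 14 + 2*t⁴ (R(t) = 14 + 2*(t*t + (t - t))² = 14 + 2*(t² + 0)² = 14 + 2*(t²)² = 14 + 2*t⁴)
V*(-99 + R(3*0 - 3)) = 944*(-99 + (14 + 2*(3*0 - 3)⁴)) = 944*(-99 + (14 + 2*(0 - 3)⁴)) = 944*(-99 + (14 + 2*(-3)⁴)) = 944*(-99 + (14 + 2*81)) = 944*(-99 + (14 + 162)) = 944*(-99 + 176) = 944*77 = 72688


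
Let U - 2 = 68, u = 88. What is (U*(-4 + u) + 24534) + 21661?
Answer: 52075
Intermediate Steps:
U = 70 (U = 2 + 68 = 70)
(U*(-4 + u) + 24534) + 21661 = (70*(-4 + 88) + 24534) + 21661 = (70*84 + 24534) + 21661 = (5880 + 24534) + 21661 = 30414 + 21661 = 52075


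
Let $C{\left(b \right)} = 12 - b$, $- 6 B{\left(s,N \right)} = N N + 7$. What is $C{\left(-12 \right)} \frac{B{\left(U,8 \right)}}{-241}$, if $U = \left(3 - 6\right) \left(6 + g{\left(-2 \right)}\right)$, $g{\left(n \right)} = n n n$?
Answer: $\frac{284}{241} \approx 1.1784$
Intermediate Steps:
$g{\left(n \right)} = n^{3}$ ($g{\left(n \right)} = n^{2} n = n^{3}$)
$U = 6$ ($U = \left(3 - 6\right) \left(6 + \left(-2\right)^{3}\right) = - 3 \left(6 - 8\right) = \left(-3\right) \left(-2\right) = 6$)
$B{\left(s,N \right)} = - \frac{7}{6} - \frac{N^{2}}{6}$ ($B{\left(s,N \right)} = - \frac{N N + 7}{6} = - \frac{N^{2} + 7}{6} = - \frac{7 + N^{2}}{6} = - \frac{7}{6} - \frac{N^{2}}{6}$)
$C{\left(-12 \right)} \frac{B{\left(U,8 \right)}}{-241} = \left(12 - -12\right) \frac{- \frac{7}{6} - \frac{8^{2}}{6}}{-241} = \left(12 + 12\right) \left(- \frac{7}{6} - \frac{32}{3}\right) \left(- \frac{1}{241}\right) = 24 \left(- \frac{7}{6} - \frac{32}{3}\right) \left(- \frac{1}{241}\right) = 24 \left(\left(- \frac{71}{6}\right) \left(- \frac{1}{241}\right)\right) = 24 \cdot \frac{71}{1446} = \frac{284}{241}$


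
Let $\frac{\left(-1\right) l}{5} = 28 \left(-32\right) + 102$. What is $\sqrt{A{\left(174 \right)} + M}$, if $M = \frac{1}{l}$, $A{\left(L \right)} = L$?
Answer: $\frac{\sqrt{2742400570}}{3970} \approx 13.191$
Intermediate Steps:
$l = 3970$ ($l = - 5 \left(28 \left(-32\right) + 102\right) = - 5 \left(-896 + 102\right) = \left(-5\right) \left(-794\right) = 3970$)
$M = \frac{1}{3970} \approx 0.00025189$
$\sqrt{A{\left(174 \right)} + M} = \sqrt{174 + \frac{1}{3970}} = \sqrt{\frac{690781}{3970}} = \frac{\sqrt{2742400570}}{3970}$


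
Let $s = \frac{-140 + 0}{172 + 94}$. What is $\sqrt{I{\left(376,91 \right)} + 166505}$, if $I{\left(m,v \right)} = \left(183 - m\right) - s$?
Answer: $\frac{\sqrt{60038822}}{19} \approx 407.81$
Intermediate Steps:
$s = - \frac{10}{19}$ ($s = - \frac{140}{266} = \left(-140\right) \frac{1}{266} = - \frac{10}{19} \approx -0.52632$)
$I{\left(m,v \right)} = \frac{3487}{19} - m$ ($I{\left(m,v \right)} = \left(183 - m\right) - - \frac{10}{19} = \left(183 - m\right) + \frac{10}{19} = \frac{3487}{19} - m$)
$\sqrt{I{\left(376,91 \right)} + 166505} = \sqrt{\left(\frac{3487}{19} - 376\right) + 166505} = \sqrt{- \frac{3657}{19} + 166505} = \sqrt{\frac{3159938}{19}} = \frac{\sqrt{60038822}}{19}$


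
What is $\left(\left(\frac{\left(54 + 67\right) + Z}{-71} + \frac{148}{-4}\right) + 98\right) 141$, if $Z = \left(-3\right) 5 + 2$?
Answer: $\frac{595443}{71} \approx 8386.5$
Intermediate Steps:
$Z = -13$ ($Z = -15 + 2 = -13$)
$\left(\left(\frac{\left(54 + 67\right) + Z}{-71} + \frac{148}{-4}\right) + 98\right) 141 = \left(\left(\frac{\left(54 + 67\right) - 13}{-71} + \frac{148}{-4}\right) + 98\right) 141 = \left(\left(\left(121 - 13\right) \left(- \frac{1}{71}\right) + 148 \left(- \frac{1}{4}\right)\right) + 98\right) 141 = \left(\left(108 \left(- \frac{1}{71}\right) - 37\right) + 98\right) 141 = \left(\left(- \frac{108}{71} - 37\right) + 98\right) 141 = \left(- \frac{2735}{71} + 98\right) 141 = \frac{4223}{71} \cdot 141 = \frac{595443}{71}$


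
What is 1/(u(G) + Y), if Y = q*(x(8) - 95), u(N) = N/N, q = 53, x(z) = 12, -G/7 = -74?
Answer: -1/4398 ≈ -0.00022738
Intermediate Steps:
G = 518 (G = -7*(-74) = 518)
u(N) = 1
Y = -4399 (Y = 53*(12 - 95) = 53*(-83) = -4399)
1/(u(G) + Y) = 1/(1 - 4399) = 1/(-4398) = -1/4398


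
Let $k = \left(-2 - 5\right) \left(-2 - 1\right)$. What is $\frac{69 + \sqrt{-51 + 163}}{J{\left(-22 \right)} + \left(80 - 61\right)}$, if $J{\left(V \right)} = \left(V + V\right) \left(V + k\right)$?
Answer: $\frac{23}{21} + \frac{4 \sqrt{7}}{63} \approx 1.2632$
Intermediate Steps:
$k = 21$ ($k = \left(-7\right) \left(-3\right) = 21$)
$J{\left(V \right)} = 2 V \left(21 + V\right)$ ($J{\left(V \right)} = \left(V + V\right) \left(V + 21\right) = 2 V \left(21 + V\right)$)
$\frac{69 + \sqrt{-51 + 163}}{J{\left(-22 \right)} + \left(80 - 61\right)} = \frac{69 + \sqrt{-51 + 163}}{2 \left(-22\right) \left(21 - 22\right) + \left(80 - 61\right)} = \frac{69 + \sqrt{112}}{2 \left(-22\right) \left(-1\right) + \left(80 - 61\right)} = \frac{69 + 4 \sqrt{7}}{44 + 19} = \frac{69 + 4 \sqrt{7}}{63} = \left(69 + 4 \sqrt{7}\right) \frac{1}{63} = \frac{23}{21} + \frac{4 \sqrt{7}}{63}$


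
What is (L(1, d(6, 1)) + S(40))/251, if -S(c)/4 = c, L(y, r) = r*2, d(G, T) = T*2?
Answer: -156/251 ≈ -0.62151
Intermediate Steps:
d(G, T) = 2*T
L(y, r) = 2*r
S(c) = -4*c
(L(1, d(6, 1)) + S(40))/251 = (2*(2*1) - 4*40)/251 = (2*2 - 160)/251 = (4 - 160)/251 = (1/251)*(-156) = -156/251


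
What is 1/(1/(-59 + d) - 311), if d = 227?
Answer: -168/52247 ≈ -0.0032155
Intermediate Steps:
1/(1/(-59 + d) - 311) = 1/(1/(-59 + 227) - 311) = 1/(1/168 - 311) = 1/(-52247/168) = -168/52247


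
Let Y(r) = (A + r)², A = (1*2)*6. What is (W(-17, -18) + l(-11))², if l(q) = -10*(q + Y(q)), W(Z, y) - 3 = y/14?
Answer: 506944/49 ≈ 10346.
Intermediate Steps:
A = 12 (A = 2*6 = 12)
Y(r) = (12 + r)²
W(Z, y) = 3 + y/14
l(q) = -10*q - 10*(12 + q)² (l(q) = -10*(q + (12 + q)²) = -10*q - 10*(12 + q)²)
(W(-17, -18) + l(-11))² = ((3 + (1/14)*(-18)) + (-10*(-11) - 10*(12 - 11)²))² = ((3 - 9/7) + (110 - 10*1²))² = (12/7 + (110 - 10*1))² = (12/7 + (110 - 10))² = (12/7 + 100)² = (712/7)² = 506944/49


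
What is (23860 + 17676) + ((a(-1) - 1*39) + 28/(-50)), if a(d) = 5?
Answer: 1037536/25 ≈ 41501.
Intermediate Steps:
(23860 + 17676) + ((a(-1) - 1*39) + 28/(-50)) = (23860 + 17676) + ((5 - 1*39) + 28/(-50)) = 41536 + ((5 - 39) - 1/50*28) = 41536 + (-34 - 14/25) = 41536 - 864/25 = 1037536/25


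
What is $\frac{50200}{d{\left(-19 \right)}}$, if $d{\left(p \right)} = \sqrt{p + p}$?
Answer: $- \frac{25100 i \sqrt{38}}{19} \approx - 8143.5 i$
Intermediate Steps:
$d{\left(p \right)} = \sqrt{2} \sqrt{p}$ ($d{\left(p \right)} = \sqrt{2 p} = \sqrt{2} \sqrt{p}$)
$\frac{50200}{d{\left(-19 \right)}} = \frac{50200}{\sqrt{2} \sqrt{-19}} = \frac{50200}{\sqrt{2} i \sqrt{19}} = \frac{50200}{i \sqrt{38}} = 50200 \left(- \frac{i \sqrt{38}}{38}\right) = - \frac{25100 i \sqrt{38}}{19}$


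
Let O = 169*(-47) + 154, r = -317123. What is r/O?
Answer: 317123/7789 ≈ 40.714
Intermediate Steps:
O = -7789 (O = -7943 + 154 = -7789)
r/O = -317123/(-7789) = -317123*(-1/7789) = 317123/7789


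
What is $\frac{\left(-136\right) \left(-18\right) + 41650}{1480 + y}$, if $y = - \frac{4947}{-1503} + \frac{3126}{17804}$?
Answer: $\frac{196672758396}{6616117421} \approx 29.726$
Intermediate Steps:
$y = \frac{15462461}{4459902}$ ($y = \left(-4947\right) \left(- \frac{1}{1503}\right) + 3126 \cdot \frac{1}{17804} = \frac{1649}{501} + \frac{1563}{8902} = \frac{15462461}{4459902} \approx 3.467$)
$\frac{\left(-136\right) \left(-18\right) + 41650}{1480 + y} = \frac{\left(-136\right) \left(-18\right) + 41650}{1480 + \frac{15462461}{4459902}} = \frac{2448 + 41650}{\frac{6616117421}{4459902}} = 44098 \cdot \frac{4459902}{6616117421} = \frac{196672758396}{6616117421}$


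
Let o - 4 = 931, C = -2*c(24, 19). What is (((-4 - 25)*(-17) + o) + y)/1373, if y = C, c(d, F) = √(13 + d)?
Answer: 1428/1373 - 2*√37/1373 ≈ 1.0312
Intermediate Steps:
C = -2*√37 (C = -2*√(13 + 24) = -2*√37 ≈ -12.166)
o = 935 (o = 4 + 931 = 935)
y = -2*√37 ≈ -12.166
(((-4 - 25)*(-17) + o) + y)/1373 = (((-4 - 25)*(-17) + 935) - 2*√37)/1373 = ((-29*(-17) + 935) - 2*√37)*(1/1373) = ((493 + 935) - 2*√37)*(1/1373) = (1428 - 2*√37)*(1/1373) = 1428/1373 - 2*√37/1373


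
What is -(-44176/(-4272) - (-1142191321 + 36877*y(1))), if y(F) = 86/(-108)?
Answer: -5489512666703/4806 ≈ -1.1422e+9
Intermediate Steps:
y(F) = -43/54 (y(F) = 86*(-1/108) = -43/54)
-(-44176/(-4272) - (-1142191321 + 36877*y(1))) = -(-44176/(-4272) - 36877/(1/(-30973 - 43/54))) = -(-44176*(-1/4272) - 36877/(1/(-1672585/54))) = -(2761/267 - 36877/(-54/1672585)) = -(2761/267 - 36877*(-1672585/54)) = -(2761/267 + 61679917045/54) = -1*5489512666703/4806 = -5489512666703/4806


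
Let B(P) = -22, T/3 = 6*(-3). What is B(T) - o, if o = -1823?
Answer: 1801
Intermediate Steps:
T = -54 (T = 3*(6*(-3)) = 3*(-18) = -54)
B(T) - o = -22 - 1*(-1823) = -22 + 1823 = 1801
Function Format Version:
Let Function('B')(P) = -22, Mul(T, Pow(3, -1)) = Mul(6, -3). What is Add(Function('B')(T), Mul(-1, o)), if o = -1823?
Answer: 1801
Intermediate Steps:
T = -54 (T = Mul(3, Mul(6, -3)) = Mul(3, -18) = -54)
Add(Function('B')(T), Mul(-1, o)) = Add(-22, Mul(-1, -1823)) = Add(-22, 1823) = 1801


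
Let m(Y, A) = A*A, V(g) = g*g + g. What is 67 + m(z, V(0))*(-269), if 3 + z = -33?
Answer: 67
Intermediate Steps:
V(g) = g + g**2 (V(g) = g**2 + g = g + g**2)
z = -36 (z = -3 - 33 = -36)
m(Y, A) = A**2
67 + m(z, V(0))*(-269) = 67 + (0*(1 + 0))**2*(-269) = 67 + (0*1)**2*(-269) = 67 + 0**2*(-269) = 67 + 0*(-269) = 67 + 0 = 67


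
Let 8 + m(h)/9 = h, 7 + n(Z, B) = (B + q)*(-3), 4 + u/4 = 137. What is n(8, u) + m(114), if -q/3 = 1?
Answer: -640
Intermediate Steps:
u = 532 (u = -16 + 4*137 = -16 + 548 = 532)
q = -3 (q = -3*1 = -3)
n(Z, B) = 2 - 3*B (n(Z, B) = -7 + (B - 3)*(-3) = -7 + (-3 + B)*(-3) = -7 + (9 - 3*B) = 2 - 3*B)
m(h) = -72 + 9*h
n(8, u) + m(114) = (2 - 3*532) + (-72 + 9*114) = (2 - 1596) + (-72 + 1026) = -1594 + 954 = -640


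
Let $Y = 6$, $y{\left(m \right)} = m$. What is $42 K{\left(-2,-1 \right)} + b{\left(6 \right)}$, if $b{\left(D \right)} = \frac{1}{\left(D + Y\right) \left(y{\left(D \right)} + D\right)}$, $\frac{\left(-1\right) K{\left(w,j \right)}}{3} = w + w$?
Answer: $\frac{72577}{144} \approx 504.01$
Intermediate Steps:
$K{\left(w,j \right)} = - 6 w$ ($K{\left(w,j \right)} = - 3 \left(w + w\right) = - 3 \cdot 2 w = - 6 w$)
$b{\left(D \right)} = \frac{1}{2 D \left(6 + D\right)}$ ($b{\left(D \right)} = \frac{1}{\left(D + 6\right) \left(D + D\right)} = \frac{1}{\left(6 + D\right) 2 D} = \frac{1}{2 D \left(6 + D\right)}$)
$42 K{\left(-2,-1 \right)} + b{\left(6 \right)} = 42 \left(\left(-6\right) \left(-2\right)\right) + \frac{1}{2 \cdot 6 \left(6 + 6\right)} = 42 \cdot 12 + \frac{1}{2} \cdot \frac{1}{6} \cdot \frac{1}{12} = 504 + \frac{1}{2} \cdot \frac{1}{6} \cdot \frac{1}{12} = 504 + \frac{1}{144} = \frac{72577}{144}$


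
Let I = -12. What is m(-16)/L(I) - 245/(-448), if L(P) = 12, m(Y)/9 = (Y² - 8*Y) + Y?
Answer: 17699/64 ≈ 276.55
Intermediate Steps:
m(Y) = -63*Y + 9*Y² (m(Y) = 9*((Y² - 8*Y) + Y) = 9*(Y² - 7*Y) = -63*Y + 9*Y²)
m(-16)/L(I) - 245/(-448) = (9*(-16)*(-7 - 16))/12 - 245/(-448) = (9*(-16)*(-23))*(1/12) - 245*(-1/448) = 3312*(1/12) + 35/64 = 276 + 35/64 = 17699/64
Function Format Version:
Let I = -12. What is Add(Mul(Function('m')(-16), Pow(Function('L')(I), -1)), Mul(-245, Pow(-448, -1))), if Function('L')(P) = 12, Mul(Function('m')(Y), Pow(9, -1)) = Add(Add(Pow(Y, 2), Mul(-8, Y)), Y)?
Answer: Rational(17699, 64) ≈ 276.55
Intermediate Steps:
Function('m')(Y) = Add(Mul(-63, Y), Mul(9, Pow(Y, 2))) (Function('m')(Y) = Mul(9, Add(Add(Pow(Y, 2), Mul(-8, Y)), Y)) = Mul(9, Add(Pow(Y, 2), Mul(-7, Y))) = Add(Mul(-63, Y), Mul(9, Pow(Y, 2))))
Add(Mul(Function('m')(-16), Pow(Function('L')(I), -1)), Mul(-245, Pow(-448, -1))) = Add(Mul(Mul(9, -16, Add(-7, -16)), Pow(12, -1)), Mul(-245, Pow(-448, -1))) = Add(Mul(Mul(9, -16, -23), Rational(1, 12)), Mul(-245, Rational(-1, 448))) = Add(Mul(3312, Rational(1, 12)), Rational(35, 64)) = Add(276, Rational(35, 64)) = Rational(17699, 64)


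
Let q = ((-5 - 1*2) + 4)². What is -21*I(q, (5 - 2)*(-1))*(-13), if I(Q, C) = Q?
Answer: 2457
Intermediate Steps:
q = 9 (q = ((-5 - 2) + 4)² = (-7 + 4)² = (-3)² = 9)
-21*I(q, (5 - 2)*(-1))*(-13) = -21*9*(-13) = -189*(-13) = 2457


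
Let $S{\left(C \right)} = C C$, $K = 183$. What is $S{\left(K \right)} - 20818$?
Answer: $12671$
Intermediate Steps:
$S{\left(C \right)} = C^{2}$
$S{\left(K \right)} - 20818 = 183^{2} - 20818 = 33489 - 20818 = 12671$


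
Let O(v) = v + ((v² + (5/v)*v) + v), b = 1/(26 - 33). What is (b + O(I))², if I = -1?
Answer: 729/49 ≈ 14.878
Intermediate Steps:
b = -⅐ (b = 1/(-7) = -⅐ ≈ -0.14286)
O(v) = 5 + v² + 2*v (O(v) = v + ((v² + 5) + v) = v + ((5 + v²) + v) = v + (5 + v + v²) = 5 + v² + 2*v)
(b + O(I))² = (-⅐ + (5 + (-1)² + 2*(-1)))² = (-⅐ + (5 + 1 - 2))² = (-⅐ + 4)² = (27/7)² = 729/49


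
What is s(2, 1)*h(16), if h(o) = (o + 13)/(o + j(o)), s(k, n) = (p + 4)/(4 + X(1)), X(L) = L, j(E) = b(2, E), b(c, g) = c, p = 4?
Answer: 116/45 ≈ 2.5778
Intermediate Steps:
j(E) = 2
s(k, n) = 8/5 (s(k, n) = (4 + 4)/(4 + 1) = 8/5)
h(o) = (13 + o)/(2 + o) (h(o) = (o + 13)/(o + 2) = (13 + o)/(2 + o))
s(2, 1)*h(16) = 8*((13 + 16)/(2 + 16))/5 = 8*(29/18)/5 = 8*((1/18)*29)/5 = (8/5)*(29/18) = 116/45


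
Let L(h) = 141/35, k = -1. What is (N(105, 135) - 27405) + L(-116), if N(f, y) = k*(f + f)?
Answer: -966384/35 ≈ -27611.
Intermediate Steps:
L(h) = 141/35 (L(h) = 141*(1/35) = 141/35)
N(f, y) = -2*f (N(f, y) = -(f + f) = -2*f)
(N(105, 135) - 27405) + L(-116) = (-2*105 - 27405) + 141/35 = (-210 - 27405) + 141/35 = -27615 + 141/35 = -966384/35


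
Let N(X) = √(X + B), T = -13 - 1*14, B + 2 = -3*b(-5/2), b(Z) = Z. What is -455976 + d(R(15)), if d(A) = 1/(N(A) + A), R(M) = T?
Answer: -684420030/1501 - I*√86/1501 ≈ -4.5598e+5 - 0.0061783*I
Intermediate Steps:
B = 11/2 (B = -2 - (-15)/2 = -2 - 3*(-5/2) = -2 + 15/2 = 11/2 ≈ 5.5000)
T = -27 (T = -13 - 14 = -27)
N(X) = √(11/2 + X) (N(X) = √(X + 11/2) = √(11/2 + X))
R(M) = -27
d(A) = 1/(A + √(22 + 4*A)/2) (d(A) = 1/(√(22 + 4*A)/2 + A) = 1/(A + √(22 + 4*A)/2))
-455976 + d(R(15)) = -455976 + 2/(2*(-27) + √2*√(11 + 2*(-27))) = -455976 + 2/(-54 + √2*√(11 - 54)) = -455976 + 2/(-54 + √2*√(-43)) = -455976 + 2/(-54 + √2*(I*√43)) = -455976 + 2/(-54 + I*√86)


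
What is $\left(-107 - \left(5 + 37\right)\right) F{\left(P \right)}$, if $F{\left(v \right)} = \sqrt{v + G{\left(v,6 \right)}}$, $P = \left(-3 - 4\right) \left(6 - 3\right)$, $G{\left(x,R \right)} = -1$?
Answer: $- 149 i \sqrt{22} \approx - 698.87 i$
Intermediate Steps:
$P = -21$ ($P = \left(-7\right) 3 = -21$)
$F{\left(v \right)} = \sqrt{-1 + v}$ ($F{\left(v \right)} = \sqrt{v - 1} = \sqrt{-1 + v}$)
$\left(-107 - \left(5 + 37\right)\right) F{\left(P \right)} = \left(-107 - \left(5 + 37\right)\right) \sqrt{-1 - 21} = \left(-107 - 42\right) \sqrt{-22} = \left(-107 - 42\right) i \sqrt{22} = - 149 i \sqrt{22}$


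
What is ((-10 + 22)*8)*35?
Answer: 3360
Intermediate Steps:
((-10 + 22)*8)*35 = (12*8)*35 = 96*35 = 3360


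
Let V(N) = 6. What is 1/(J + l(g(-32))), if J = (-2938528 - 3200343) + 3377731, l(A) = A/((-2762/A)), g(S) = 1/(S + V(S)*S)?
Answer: -138586112/382655657287681 ≈ -3.6217e-7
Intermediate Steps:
g(S) = 1/(7*S) (g(S) = 1/(S + 6*S) = 1/(7*S))
l(A) = -A²/2762 (l(A) = A*(-A/2762) = -A²/2762)
J = -2761140 (J = -6138871 + 3377731 = -2761140)
1/(J + l(g(-32))) = 1/(-2761140 - ((⅐)/(-32))²/2762) = 1/(-2761140 - ((⅐)*(-1/32))²/2762) = 1/(-2761140 - (-1/224)²/2762) = 1/(-2761140 - 1/2762*1/50176) = 1/(-2761140 - 1/138586112) = 1/(-382655657287681/138586112) = -138586112/382655657287681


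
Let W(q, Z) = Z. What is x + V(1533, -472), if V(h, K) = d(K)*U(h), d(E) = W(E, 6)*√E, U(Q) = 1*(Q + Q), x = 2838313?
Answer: 2838313 + 36792*I*√118 ≈ 2.8383e+6 + 3.9966e+5*I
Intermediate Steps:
U(Q) = 2*Q (U(Q) = 1*(2*Q) = 2*Q)
d(E) = 6*√E
V(h, K) = 12*h*√K (V(h, K) = (6*√K)*(2*h) = 12*h*√K)
x + V(1533, -472) = 2838313 + 12*1533*√(-472) = 2838313 + 12*1533*(2*I*√118) = 2838313 + 36792*I*√118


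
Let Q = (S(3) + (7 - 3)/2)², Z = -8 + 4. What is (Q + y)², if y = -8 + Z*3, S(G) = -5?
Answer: 121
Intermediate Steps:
Z = -4
y = -20 (y = -8 - 4*3 = -8 - 12 = -20)
Q = 9 (Q = (-5 + (7 - 3)/2)² = (-5 + 4*(½))² = (-5 + 2)² = (-3)² = 9)
(Q + y)² = (9 - 20)² = (-11)² = 121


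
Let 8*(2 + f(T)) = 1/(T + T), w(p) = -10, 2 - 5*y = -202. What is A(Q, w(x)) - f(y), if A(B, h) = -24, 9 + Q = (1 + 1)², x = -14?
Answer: -71813/3264 ≈ -22.002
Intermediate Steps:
y = 204/5 (y = ⅖ - ⅕*(-202) = ⅖ + 202/5 = 204/5 ≈ 40.800)
Q = -5 (Q = -9 + (1 + 1)² = -9 + 2² = -9 + 4 = -5)
f(T) = -2 + 1/(16*T) (f(T) = -2 + 1/(8*(T + T)) = -2 + 1/(8*((2*T))) = -2 + (1/(2*T))/8 = -2 + 1/(16*T))
A(Q, w(x)) - f(y) = -24 - (-2 + 1/(16*(204/5))) = -24 - (-2 + (1/16)*(5/204)) = -24 - (-2 + 5/3264) = -24 - 1*(-6523/3264) = -24 + 6523/3264 = -71813/3264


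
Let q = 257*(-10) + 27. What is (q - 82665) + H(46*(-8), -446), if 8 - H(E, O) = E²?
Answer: -220624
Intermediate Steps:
q = -2543 (q = -2570 + 27 = -2543)
H(E, O) = 8 - E²
(q - 82665) + H(46*(-8), -446) = (-2543 - 82665) + (8 - (46*(-8))²) = -85208 + (8 - 1*(-368)²) = -85208 + (8 - 1*135424) = -85208 + (8 - 135424) = -85208 - 135416 = -220624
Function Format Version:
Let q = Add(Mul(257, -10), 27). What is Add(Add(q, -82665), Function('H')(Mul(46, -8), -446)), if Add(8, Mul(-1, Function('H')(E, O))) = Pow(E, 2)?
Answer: -220624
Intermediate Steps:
q = -2543 (q = Add(-2570, 27) = -2543)
Function('H')(E, O) = Add(8, Mul(-1, Pow(E, 2)))
Add(Add(q, -82665), Function('H')(Mul(46, -8), -446)) = Add(Add(-2543, -82665), Add(8, Mul(-1, Pow(Mul(46, -8), 2)))) = Add(-85208, Add(8, Mul(-1, Pow(-368, 2)))) = Add(-85208, Add(8, Mul(-1, 135424))) = Add(-85208, Add(8, -135424)) = Add(-85208, -135416) = -220624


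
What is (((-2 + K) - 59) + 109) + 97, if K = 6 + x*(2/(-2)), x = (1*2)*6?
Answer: 139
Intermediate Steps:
x = 12 (x = 2*6 = 12)
K = -6 (K = 6 + 12*(2/(-2)) = 6 + 12*(2*(-1/2)) = 6 + 12*(-1) = 6 - 12 = -6)
(((-2 + K) - 59) + 109) + 97 = (((-2 - 6) - 59) + 109) + 97 = ((-8 - 59) + 109) + 97 = (-67 + 109) + 97 = 42 + 97 = 139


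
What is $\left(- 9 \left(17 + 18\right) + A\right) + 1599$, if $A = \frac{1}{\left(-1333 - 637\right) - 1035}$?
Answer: $\frac{3858419}{3005} \approx 1284.0$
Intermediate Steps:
$A = - \frac{1}{3005}$ ($A = \frac{1}{\left(-1333 - 637\right) - 1035} = \frac{1}{-1970 - 1035} = \frac{1}{-3005} = - \frac{1}{3005} \approx -0.00033278$)
$\left(- 9 \left(17 + 18\right) + A\right) + 1599 = \left(- 9 \left(17 + 18\right) - \frac{1}{3005}\right) + 1599 = \left(\left(-9\right) 35 - \frac{1}{3005}\right) + 1599 = \left(-315 - \frac{1}{3005}\right) + 1599 = - \frac{946576}{3005} + 1599 = \frac{3858419}{3005}$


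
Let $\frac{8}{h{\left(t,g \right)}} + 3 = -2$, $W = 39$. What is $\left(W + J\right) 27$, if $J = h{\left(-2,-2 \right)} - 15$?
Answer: $\frac{3024}{5} \approx 604.8$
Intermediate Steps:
$h{\left(t,g \right)} = - \frac{8}{5}$ ($h{\left(t,g \right)} = \frac{8}{-3 - 2} = \frac{8}{-5} = 8 \left(- \frac{1}{5}\right) = - \frac{8}{5}$)
$J = - \frac{83}{5}$ ($J = - \frac{8}{5} - 15 = - \frac{83}{5} \approx -16.6$)
$\left(W + J\right) 27 = \left(39 - \frac{83}{5}\right) 27 = \frac{112}{5} \cdot 27 = \frac{3024}{5}$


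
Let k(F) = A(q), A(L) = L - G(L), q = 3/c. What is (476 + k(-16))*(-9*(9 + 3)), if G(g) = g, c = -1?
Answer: -51408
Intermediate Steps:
q = -3 (q = 3/(-1) = 3*(-1) = -3)
A(L) = 0 (A(L) = L - L = 0)
k(F) = 0
(476 + k(-16))*(-9*(9 + 3)) = (476 + 0)*(-9*(9 + 3)) = 476*(-9*12) = 476*(-108) = -51408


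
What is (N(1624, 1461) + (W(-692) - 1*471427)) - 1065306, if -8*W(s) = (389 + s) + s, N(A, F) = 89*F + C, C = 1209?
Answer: -11242965/8 ≈ -1.4054e+6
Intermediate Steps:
N(A, F) = 1209 + 89*F (N(A, F) = 89*F + 1209 = 1209 + 89*F)
W(s) = -389/8 - s/4 (W(s) = -((389 + s) + s)/8 = -(389 + 2*s)/8 = -389/8 - s/4)
(N(1624, 1461) + (W(-692) - 1*471427)) - 1065306 = ((1209 + 89*1461) + ((-389/8 - ¼*(-692)) - 1*471427)) - 1065306 = ((1209 + 130029) + ((-389/8 + 173) - 471427)) - 1065306 = (131238 + (995/8 - 471427)) - 1065306 = (131238 - 3770421/8) - 1065306 = -2720517/8 - 1065306 = -11242965/8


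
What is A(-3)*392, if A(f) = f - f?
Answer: 0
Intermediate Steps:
A(f) = 0
A(-3)*392 = 0*392 = 0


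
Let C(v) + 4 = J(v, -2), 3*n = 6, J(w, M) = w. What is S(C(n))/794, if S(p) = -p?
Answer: 1/397 ≈ 0.0025189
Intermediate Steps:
n = 2 (n = (1/3)*6 = 2)
C(v) = -4 + v
S(C(n))/794 = -(-4 + 2)/794 = -1*(-2)*(1/794) = 2*(1/794) = 1/397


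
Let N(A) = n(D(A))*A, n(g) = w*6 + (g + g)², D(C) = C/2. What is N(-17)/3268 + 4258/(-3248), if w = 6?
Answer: -3982543/1326808 ≈ -3.0016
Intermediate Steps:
D(C) = C/2 (D(C) = C*(½) = C/2)
n(g) = 36 + 4*g² (n(g) = 6*6 + (g + g)² = 36 + (2*g)² = 36 + 4*g²)
N(A) = A*(36 + A²) (N(A) = (36 + 4*(A/2)²)*A = (36 + 4*(A²/4))*A = (36 + A²)*A = A*(36 + A²))
N(-17)/3268 + 4258/(-3248) = -17*(36 + (-17)²)/3268 + 4258/(-3248) = -17*(36 + 289)*(1/3268) + 4258*(-1/3248) = -17*325*(1/3268) - 2129/1624 = -5525*1/3268 - 2129/1624 = -5525/3268 - 2129/1624 = -3982543/1326808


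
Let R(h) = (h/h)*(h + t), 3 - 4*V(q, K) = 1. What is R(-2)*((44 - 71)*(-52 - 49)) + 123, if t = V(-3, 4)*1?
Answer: -7935/2 ≈ -3967.5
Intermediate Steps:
V(q, K) = ½ (V(q, K) = ¾ - ¼*1 = ¾ - ¼ = ½)
t = ½ (t = (½)*1 = ½ ≈ 0.50000)
R(h) = ½ + h (R(h) = (h/h)*(h + ½) = 1*(½ + h) = ½ + h)
R(-2)*((44 - 71)*(-52 - 49)) + 123 = (½ - 2)*((44 - 71)*(-52 - 49)) + 123 = -(-81)*(-101)/2 + 123 = -3/2*2727 + 123 = -8181/2 + 123 = -7935/2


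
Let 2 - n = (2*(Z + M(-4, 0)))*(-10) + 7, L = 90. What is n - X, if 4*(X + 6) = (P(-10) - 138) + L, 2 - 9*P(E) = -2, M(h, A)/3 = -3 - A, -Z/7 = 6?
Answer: -9064/9 ≈ -1007.1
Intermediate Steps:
Z = -42 (Z = -7*6 = -42)
M(h, A) = -9 - 3*A (M(h, A) = 3*(-3 - A) = -9 - 3*A)
P(E) = 4/9 (P(E) = 2/9 - ⅑*(-2) = 2/9 + 2/9 = 4/9)
X = -161/9 (X = -6 + ((4/9 - 138) + 90)/4 = -6 + (-1238/9 + 90)/4 = -6 + (¼)*(-428/9) = -6 - 107/9 = -161/9 ≈ -17.889)
n = -1025 (n = 2 - ((2*(-42 + (-9 - 3*0)))*(-10) + 7) = 2 - ((2*(-42 + (-9 + 0)))*(-10) + 7) = 2 - ((2*(-42 - 9))*(-10) + 7) = 2 - ((2*(-51))*(-10) + 7) = 2 - (-102*(-10) + 7) = 2 - (1020 + 7) = 2 - 1*1027 = 2 - 1027 = -1025)
n - X = -1025 - 1*(-161/9) = -1025 + 161/9 = -9064/9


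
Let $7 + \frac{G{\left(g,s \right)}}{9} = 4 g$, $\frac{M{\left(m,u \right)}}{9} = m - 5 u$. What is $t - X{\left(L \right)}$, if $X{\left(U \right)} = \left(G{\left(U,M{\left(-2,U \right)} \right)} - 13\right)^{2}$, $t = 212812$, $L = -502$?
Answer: $-329137092$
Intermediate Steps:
$M{\left(m,u \right)} = - 45 u + 9 m$ ($M{\left(m,u \right)} = 9 \left(m - 5 u\right) = - 45 u + 9 m$)
$G{\left(g,s \right)} = -63 + 36 g$ ($G{\left(g,s \right)} = -63 + 9 \cdot 4 g = -63 + 36 g$)
$X{\left(U \right)} = \left(-76 + 36 U\right)^{2}$ ($X{\left(U \right)} = \left(\left(-63 + 36 U\right) - 13\right)^{2} = \left(-76 + 36 U\right)^{2}$)
$t - X{\left(L \right)} = 212812 - 16 \left(-19 + 9 \left(-502\right)\right)^{2} = 212812 - 16 \left(-19 - 4518\right)^{2} = 212812 - 16 \left(-4537\right)^{2} = 212812 - 16 \cdot 20584369 = 212812 - 329349904 = -329137092$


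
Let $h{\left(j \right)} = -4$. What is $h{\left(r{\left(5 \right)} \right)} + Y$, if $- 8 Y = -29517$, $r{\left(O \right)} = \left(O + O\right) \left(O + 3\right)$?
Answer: $\frac{29485}{8} \approx 3685.6$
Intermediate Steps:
$r{\left(O \right)} = 2 O \left(3 + O\right)$
$Y = \frac{29517}{8}$ ($Y = \left(- \frac{1}{8}\right) \left(-29517\right) = \frac{29517}{8} \approx 3689.6$)
$h{\left(r{\left(5 \right)} \right)} + Y = -4 + \frac{29517}{8} = \frac{29485}{8}$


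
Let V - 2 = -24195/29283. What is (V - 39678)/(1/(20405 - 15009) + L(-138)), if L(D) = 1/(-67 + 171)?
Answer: -54334606648296/13421375 ≈ -4.0484e+6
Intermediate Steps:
L(D) = 1/104
V = 11457/9761 (V = 2 - 24195/29283 = 2 - 24195*1/29283 = 2 - 8065/9761 = 11457/9761 ≈ 1.1738)
(V - 39678)/(1/(20405 - 15009) + L(-138)) = (11457/9761 - 39678)/(1/(20405 - 15009) + 1/104) = -387285501/(9761*(1/5396 + 1/104)) = -387285501/(9761*1375/140296) = -387285501/9761*140296/1375 = -54334606648296/13421375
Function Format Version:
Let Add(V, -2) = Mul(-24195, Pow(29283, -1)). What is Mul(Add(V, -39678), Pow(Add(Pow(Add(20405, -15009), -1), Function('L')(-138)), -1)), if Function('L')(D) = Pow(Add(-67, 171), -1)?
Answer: Rational(-54334606648296, 13421375) ≈ -4.0484e+6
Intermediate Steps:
Function('L')(D) = Rational(1, 104) (Function('L')(D) = Pow(104, -1) = Rational(1, 104))
V = Rational(11457, 9761) (V = Add(2, Mul(-24195, Pow(29283, -1))) = Add(2, Mul(-24195, Rational(1, 29283))) = Add(2, Rational(-8065, 9761)) = Rational(11457, 9761) ≈ 1.1738)
Mul(Add(V, -39678), Pow(Add(Pow(Add(20405, -15009), -1), Function('L')(-138)), -1)) = Mul(Add(Rational(11457, 9761), -39678), Pow(Add(Pow(Add(20405, -15009), -1), Rational(1, 104)), -1)) = Mul(Rational(-387285501, 9761), Pow(Add(Pow(5396, -1), Rational(1, 104)), -1)) = Mul(Rational(-387285501, 9761), Pow(Add(Rational(1, 5396), Rational(1, 104)), -1)) = Mul(Rational(-387285501, 9761), Pow(Rational(1375, 140296), -1)) = Mul(Rational(-387285501, 9761), Rational(140296, 1375)) = Rational(-54334606648296, 13421375)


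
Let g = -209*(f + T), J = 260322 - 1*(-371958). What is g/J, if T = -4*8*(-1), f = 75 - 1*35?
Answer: -57/2395 ≈ -0.023800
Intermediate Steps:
f = 40 (f = 75 - 35 = 40)
T = 32 (T = -32*(-1) = 32)
J = 632280 (J = 260322 + 371958 = 632280)
g = -15048 (g = -209*(40 + 32) = -209*72 = -15048)
g/J = -15048/632280 = -15048*1/632280 = -57/2395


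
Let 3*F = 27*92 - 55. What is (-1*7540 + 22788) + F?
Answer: 48173/3 ≈ 16058.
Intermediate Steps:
F = 2429/3 (F = (27*92 - 55)/3 = (2484 - 55)/3 = (⅓)*2429 = 2429/3 ≈ 809.67)
(-1*7540 + 22788) + F = (-1*7540 + 22788) + 2429/3 = (-7540 + 22788) + 2429/3 = 15248 + 2429/3 = 48173/3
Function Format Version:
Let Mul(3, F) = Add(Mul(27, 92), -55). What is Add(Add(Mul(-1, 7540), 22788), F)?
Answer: Rational(48173, 3) ≈ 16058.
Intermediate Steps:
F = Rational(2429, 3) (F = Mul(Rational(1, 3), Add(Mul(27, 92), -55)) = Mul(Rational(1, 3), Add(2484, -55)) = Mul(Rational(1, 3), 2429) = Rational(2429, 3) ≈ 809.67)
Add(Add(Mul(-1, 7540), 22788), F) = Add(Add(Mul(-1, 7540), 22788), Rational(2429, 3)) = Add(Add(-7540, 22788), Rational(2429, 3)) = Add(15248, Rational(2429, 3)) = Rational(48173, 3)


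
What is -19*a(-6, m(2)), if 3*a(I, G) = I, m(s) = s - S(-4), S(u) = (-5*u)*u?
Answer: 38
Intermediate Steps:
S(u) = -5*u²
m(s) = 80 + s (m(s) = s - (-5)*(-4)² = s - (-5)*16 = s - 1*(-80) = s + 80 = 80 + s)
a(I, G) = I/3
-19*a(-6, m(2)) = -19*(-6)/3 = -19*(-2) = 38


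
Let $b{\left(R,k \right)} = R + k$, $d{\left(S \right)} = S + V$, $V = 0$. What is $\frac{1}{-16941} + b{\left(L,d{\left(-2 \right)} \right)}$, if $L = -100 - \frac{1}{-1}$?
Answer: $- \frac{1711042}{16941} \approx -101.0$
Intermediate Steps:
$d{\left(S \right)} = S$ ($d{\left(S \right)} = S + 0 = S$)
$L = -99$ ($L = -100 - -1 = -100 + 1 = -99$)
$\frac{1}{-16941} + b{\left(L,d{\left(-2 \right)} \right)} = \frac{1}{-16941} - 101 = - \frac{1}{16941} - 101 = - \frac{1711042}{16941}$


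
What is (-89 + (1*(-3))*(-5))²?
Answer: 5476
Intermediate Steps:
(-89 + (1*(-3))*(-5))² = (-89 - 3*(-5))² = (-89 + 15)² = (-74)² = 5476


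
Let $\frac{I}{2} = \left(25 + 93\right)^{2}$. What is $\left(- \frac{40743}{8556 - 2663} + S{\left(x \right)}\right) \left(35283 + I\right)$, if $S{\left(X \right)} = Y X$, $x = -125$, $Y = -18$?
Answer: $\frac{834497565417}{5893} \approx 1.4161 \cdot 10^{8}$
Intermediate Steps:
$I = 27848$ ($I = 2 \left(25 + 93\right)^{2} = 2 \cdot 118^{2} = 2 \cdot 13924 = 27848$)
$S{\left(X \right)} = - 18 X$
$\left(- \frac{40743}{8556 - 2663} + S{\left(x \right)}\right) \left(35283 + I\right) = \left(- \frac{40743}{8556 - 2663} - -2250\right) \left(35283 + 27848\right) = \left(- \frac{40743}{8556 - 2663} + 2250\right) 63131 = \left(- \frac{40743}{5893} + 2250\right) 63131 = \frac{13218507}{5893} \cdot 63131 = \frac{834497565417}{5893}$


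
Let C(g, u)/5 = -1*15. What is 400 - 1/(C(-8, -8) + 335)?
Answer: 103999/260 ≈ 400.00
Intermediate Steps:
C(g, u) = -75 (C(g, u) = 5*(-1*15) = 5*(-15) = -75)
400 - 1/(C(-8, -8) + 335) = 400 - 1/(-75 + 335) = 400 - 1/260 = 103999/260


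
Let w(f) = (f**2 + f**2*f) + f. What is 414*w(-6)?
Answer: -77004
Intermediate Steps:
w(f) = f + f**2 + f**3 (w(f) = (f**2 + f**3) + f = f + f**2 + f**3)
414*w(-6) = 414*(-6*(1 - 6 + (-6)**2)) = 414*(-6*(1 - 6 + 36)) = 414*(-6*31) = 414*(-186) = -77004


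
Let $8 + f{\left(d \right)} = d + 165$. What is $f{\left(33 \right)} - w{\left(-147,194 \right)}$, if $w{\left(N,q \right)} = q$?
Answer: $-4$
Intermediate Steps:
$f{\left(d \right)} = 157 + d$ ($f{\left(d \right)} = -8 + \left(d + 165\right) = -8 + \left(165 + d\right) = 157 + d$)
$f{\left(33 \right)} - w{\left(-147,194 \right)} = \left(157 + 33\right) - 194 = 190 - 194 = -4$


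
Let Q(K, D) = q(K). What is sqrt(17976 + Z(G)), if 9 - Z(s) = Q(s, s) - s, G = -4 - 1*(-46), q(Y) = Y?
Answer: sqrt(17985) ≈ 134.11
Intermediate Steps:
Q(K, D) = K
G = 42 (G = -4 + 46 = 42)
Z(s) = 9 (Z(s) = 9 - (s - s) = 9 - 1*0 = 9 + 0 = 9)
sqrt(17976 + Z(G)) = sqrt(17976 + 9) = sqrt(17985)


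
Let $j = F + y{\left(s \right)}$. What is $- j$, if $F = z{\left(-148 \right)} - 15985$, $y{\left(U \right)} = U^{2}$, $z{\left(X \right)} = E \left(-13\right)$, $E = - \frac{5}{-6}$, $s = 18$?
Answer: $\frac{94031}{6} \approx 15672.0$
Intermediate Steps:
$E = \frac{5}{6}$ ($E = \left(-5\right) \left(- \frac{1}{6}\right) = \frac{5}{6} \approx 0.83333$)
$z{\left(X \right)} = - \frac{65}{6}$ ($z{\left(X \right)} = \frac{5}{6} \left(-13\right) = - \frac{65}{6}$)
$F = - \frac{95975}{6}$ ($F = - \frac{65}{6} - 15985 = - \frac{95975}{6} \approx -15996.0$)
$j = - \frac{94031}{6}$ ($j = - \frac{95975}{6} + 18^{2} = - \frac{95975}{6} + 324 = - \frac{94031}{6} \approx -15672.0$)
$- j = \left(-1\right) \left(- \frac{94031}{6}\right) = \frac{94031}{6}$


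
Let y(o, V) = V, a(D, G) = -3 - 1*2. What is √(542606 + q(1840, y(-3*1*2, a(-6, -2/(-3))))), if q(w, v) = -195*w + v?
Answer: √183801 ≈ 428.72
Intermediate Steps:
a(D, G) = -5 (a(D, G) = -3 - 2 = -5)
q(w, v) = v - 195*w
√(542606 + q(1840, y(-3*1*2, a(-6, -2/(-3))))) = √(542606 + (-5 - 195*1840)) = √(542606 + (-5 - 358800)) = √(542606 - 358805) = √183801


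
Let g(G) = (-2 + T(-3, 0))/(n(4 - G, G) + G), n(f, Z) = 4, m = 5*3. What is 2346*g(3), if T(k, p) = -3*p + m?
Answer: 30498/7 ≈ 4356.9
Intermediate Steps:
m = 15
T(k, p) = 15 - 3*p (T(k, p) = -3*p + 15 = 15 - 3*p)
g(G) = 13/(4 + G) (g(G) = (-2 + (15 - 3*0))/(4 + G) = (-2 + (15 + 0))/(4 + G) = (-2 + 15)/(4 + G) = 13/(4 + G))
2346*g(3) = 2346*(13/(4 + 3)) = 2346*(13/7) = 30498/7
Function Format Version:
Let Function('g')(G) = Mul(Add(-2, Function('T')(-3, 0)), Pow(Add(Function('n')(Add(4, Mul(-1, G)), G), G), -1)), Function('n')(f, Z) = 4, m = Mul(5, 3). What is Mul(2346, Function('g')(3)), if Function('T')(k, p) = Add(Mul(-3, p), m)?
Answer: Rational(30498, 7) ≈ 4356.9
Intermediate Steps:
m = 15
Function('T')(k, p) = Add(15, Mul(-3, p)) (Function('T')(k, p) = Add(Mul(-3, p), 15) = Add(15, Mul(-3, p)))
Function('g')(G) = Mul(13, Pow(Add(4, G), -1)) (Function('g')(G) = Mul(Add(-2, Add(15, Mul(-3, 0))), Pow(Add(4, G), -1)) = Mul(Add(-2, Add(15, 0)), Pow(Add(4, G), -1)) = Mul(Add(-2, 15), Pow(Add(4, G), -1)) = Mul(13, Pow(Add(4, G), -1)))
Mul(2346, Function('g')(3)) = Mul(2346, Mul(13, Pow(Add(4, 3), -1))) = Mul(2346, Mul(13, Pow(7, -1))) = Mul(2346, Mul(13, Rational(1, 7))) = Mul(2346, Rational(13, 7)) = Rational(30498, 7)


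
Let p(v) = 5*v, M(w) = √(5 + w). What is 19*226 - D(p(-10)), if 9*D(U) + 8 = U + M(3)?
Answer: 38704/9 - 2*√2/9 ≈ 4300.1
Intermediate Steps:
D(U) = -8/9 + U/9 + 2*√2/9 (D(U) = -8/9 + (U + √(5 + 3))/9 = -8/9 + (U + √8)/9 = -8/9 + (U + 2*√2)/9 = -8/9 + (U/9 + 2*√2/9) = -8/9 + U/9 + 2*√2/9)
19*226 - D(p(-10)) = 19*226 - (-8/9 + (5*(-10))/9 + 2*√2/9) = 4294 - (-8/9 + (⅑)*(-50) + 2*√2/9) = 4294 - (-8/9 - 50/9 + 2*√2/9) = 4294 - (-58/9 + 2*√2/9) = 4294 + (58/9 - 2*√2/9) = 38704/9 - 2*√2/9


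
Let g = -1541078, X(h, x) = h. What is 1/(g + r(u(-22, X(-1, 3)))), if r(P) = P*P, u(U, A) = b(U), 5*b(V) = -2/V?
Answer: -3025/4661760949 ≈ -6.4890e-7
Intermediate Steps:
b(V) = -2/(5*V) (b(V) = (-2/V)/5 = -2/(5*V))
u(U, A) = -2/(5*U)
r(P) = P²
1/(g + r(u(-22, X(-1, 3)))) = 1/(-1541078 + (-⅖/(-22))²) = 1/(-1541078 + (-⅖*(-1/22))²) = 1/(-1541078 + (1/55)²) = 1/(-1541078 + 1/3025) = 1/(-4661760949/3025) = -3025/4661760949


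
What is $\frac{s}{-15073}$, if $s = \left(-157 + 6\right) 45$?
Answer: $\frac{6795}{15073} \approx 0.45081$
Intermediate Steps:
$s = -6795$ ($s = \left(-151\right) 45 = -6795$)
$\frac{s}{-15073} = - \frac{6795}{-15073} = \left(-6795\right) \left(- \frac{1}{15073}\right) = \frac{6795}{15073}$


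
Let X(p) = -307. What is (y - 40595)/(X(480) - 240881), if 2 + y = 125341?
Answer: -7062/20099 ≈ -0.35136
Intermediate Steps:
y = 125339 (y = -2 + 125341 = 125339)
(y - 40595)/(X(480) - 240881) = (125339 - 40595)/(-307 - 240881) = 84744/(-241188) = 84744*(-1/241188) = -7062/20099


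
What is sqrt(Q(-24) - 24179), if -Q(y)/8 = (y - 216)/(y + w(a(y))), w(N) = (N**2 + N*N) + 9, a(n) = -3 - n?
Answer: I*sqrt(6987091)/17 ≈ 155.49*I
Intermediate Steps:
w(N) = 9 + 2*N**2 (w(N) = (N**2 + N**2) + 9 = 2*N**2 + 9 = 9 + 2*N**2)
Q(y) = -8*(-216 + y)/(9 + y + 2*(-3 - y)**2) (Q(y) = -8*(y - 216)/(y + (9 + 2*(-3 - y)**2)) = -8*(-216 + y)/(9 + y + 2*(-3 - y)**2))
sqrt(Q(-24) - 24179) = sqrt(8*(216 - 1*(-24))/(9 - 24 + 2*(3 - 24)**2) - 24179) = sqrt(8*(216 + 24)/(9 - 24 + 2*(-21)**2) - 24179) = sqrt(8*240/(9 - 24 + 2*441) - 24179) = sqrt(8*240/(9 - 24 + 882) - 24179) = sqrt(8*240/867 - 24179) = sqrt(8*(1/867)*240 - 24179) = sqrt(640/289 - 24179) = sqrt(-6987091/289) = I*sqrt(6987091)/17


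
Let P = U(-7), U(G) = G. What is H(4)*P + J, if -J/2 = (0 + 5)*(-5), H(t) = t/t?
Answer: 43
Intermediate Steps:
H(t) = 1
J = 50 (J = -2*(0 + 5)*(-5) = -10*(-5) = -2*(-25) = 50)
P = -7
H(4)*P + J = 1*(-7) + 50 = -7 + 50 = 43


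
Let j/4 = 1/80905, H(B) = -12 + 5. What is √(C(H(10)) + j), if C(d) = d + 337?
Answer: √2160054601870/80905 ≈ 18.166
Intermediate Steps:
H(B) = -7
C(d) = 337 + d
j = 4/80905 ≈ 4.9441e-5
√(C(H(10)) + j) = √((337 - 7) + 4/80905) = √(330 + 4/80905) = √(26698654/80905) = √2160054601870/80905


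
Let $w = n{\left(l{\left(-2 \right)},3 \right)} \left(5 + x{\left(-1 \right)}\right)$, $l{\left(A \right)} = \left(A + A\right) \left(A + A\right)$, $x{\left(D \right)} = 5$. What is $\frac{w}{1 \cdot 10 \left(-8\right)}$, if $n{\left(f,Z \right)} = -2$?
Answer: $\frac{1}{4} \approx 0.25$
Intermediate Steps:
$l{\left(A \right)} = 4 A^{2}$ ($l{\left(A \right)} = 2 A 2 A = 4 A^{2}$)
$w = -20$ ($w = - 2 \left(5 + 5\right) = \left(-2\right) 10 = -20$)
$\frac{w}{1 \cdot 10 \left(-8\right)} = - \frac{20}{1 \cdot 10 \left(-8\right)} = - \frac{20}{10 \left(-8\right)} = - \frac{20}{-80} = \left(-20\right) \left(- \frac{1}{80}\right) = \frac{1}{4}$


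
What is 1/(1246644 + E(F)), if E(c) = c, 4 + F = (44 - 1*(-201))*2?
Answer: 1/1247130 ≈ 8.0184e-7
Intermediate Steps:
F = 486 (F = -4 + (44 - 1*(-201))*2 = -4 + (44 + 201)*2 = -4 + 245*2 = -4 + 490 = 486)
1/(1246644 + E(F)) = 1/(1246644 + 486) = 1/1247130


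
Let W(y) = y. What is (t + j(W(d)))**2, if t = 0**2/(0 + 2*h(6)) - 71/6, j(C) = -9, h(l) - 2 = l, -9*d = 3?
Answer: 15625/36 ≈ 434.03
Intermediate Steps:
d = -1/3 (d = -1/9*3 = -1/3 ≈ -0.33333)
h(l) = 2 + l
t = -71/6 (t = 0**2/(0 + 2*(2 + 6)) - 71/6 = 0/(0 + 2*8) - 71*1/6 = 0/(0 + 16) - 71/6 = 0/16 - 71/6 = 0*(1/16) - 71/6 = 0 - 71/6 = -71/6 ≈ -11.833)
(t + j(W(d)))**2 = (-71/6 - 9)**2 = (-125/6)**2 = 15625/36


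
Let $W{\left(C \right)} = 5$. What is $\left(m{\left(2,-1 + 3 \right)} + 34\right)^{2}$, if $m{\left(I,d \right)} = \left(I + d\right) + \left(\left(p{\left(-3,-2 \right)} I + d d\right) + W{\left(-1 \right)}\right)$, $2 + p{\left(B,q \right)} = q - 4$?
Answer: $961$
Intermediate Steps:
$p{\left(B,q \right)} = -6 + q$ ($p{\left(B,q \right)} = -2 + \left(q - 4\right) = -2 + \left(-4 + q\right) = -6 + q$)
$m{\left(I,d \right)} = 5 + d + d^{2} - 7 I$ ($m{\left(I,d \right)} = \left(I + d\right) + \left(\left(\left(-6 - 2\right) I + d d\right) + 5\right) = \left(I + d\right) - \left(-5 - d^{2} + 8 I\right) = \left(I + d\right) + \left(5 + d^{2} - 8 I\right) = 5 + d + d^{2} - 7 I$)
$\left(m{\left(2,-1 + 3 \right)} + 34\right)^{2} = \left(\left(5 + \left(-1 + 3\right) + \left(-1 + 3\right)^{2} - 14\right) + 34\right)^{2} = \left(\left(5 + 2 + 2^{2} - 14\right) + 34\right)^{2} = \left(\left(5 + 2 + 4 - 14\right) + 34\right)^{2} = \left(-3 + 34\right)^{2} = 31^{2} = 961$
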